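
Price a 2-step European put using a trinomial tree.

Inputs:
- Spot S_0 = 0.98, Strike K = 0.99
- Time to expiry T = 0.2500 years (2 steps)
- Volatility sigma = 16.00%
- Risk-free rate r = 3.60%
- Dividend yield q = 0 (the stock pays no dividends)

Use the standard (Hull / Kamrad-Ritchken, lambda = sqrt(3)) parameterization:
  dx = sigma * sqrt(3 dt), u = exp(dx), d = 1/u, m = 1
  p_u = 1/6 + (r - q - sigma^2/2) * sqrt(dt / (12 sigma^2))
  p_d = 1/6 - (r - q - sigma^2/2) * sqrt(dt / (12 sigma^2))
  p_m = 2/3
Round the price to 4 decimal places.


dt = T/N = 0.125000; dx = sigma*sqrt(3*dt) = 0.097980
u = exp(dx) = 1.102940; d = 1/u = 0.906667
p_u = 0.181466, p_m = 0.666667, p_d = 0.151868
Discount per step: exp(-r*dt) = 0.995510
Stock lattice S(k, j) with j the centered position index:
  k=0: S(0,+0) = 0.9800
  k=1: S(1,-1) = 0.8885; S(1,+0) = 0.9800; S(1,+1) = 1.0809
  k=2: S(2,-2) = 0.8056; S(2,-1) = 0.8885; S(2,+0) = 0.9800; S(2,+1) = 1.0809; S(2,+2) = 1.1921
Terminal payoffs V(N, j) = max(K - S_T, 0):
  V(2,-2) = 0.184395; V(2,-1) = 0.101466; V(2,+0) = 0.010000; V(2,+1) = 0.000000; V(2,+2) = 0.000000
Backward induction: V(k, j) = exp(-r*dt) * [p_u * V(k+1, j+1) + p_m * V(k+1, j) + p_d * V(k+1, j-1)]
  V(1,-1) = exp(-r*dt) * [p_u*0.010000 + p_m*0.101466 + p_d*0.184395] = 0.097025
  V(1,+0) = exp(-r*dt) * [p_u*0.000000 + p_m*0.010000 + p_d*0.101466] = 0.021977
  V(1,+1) = exp(-r*dt) * [p_u*0.000000 + p_m*0.000000 + p_d*0.010000] = 0.001512
  V(0,+0) = exp(-r*dt) * [p_u*0.001512 + p_m*0.021977 + p_d*0.097025] = 0.029527

Answer: Price = V(0,0) = 0.0295


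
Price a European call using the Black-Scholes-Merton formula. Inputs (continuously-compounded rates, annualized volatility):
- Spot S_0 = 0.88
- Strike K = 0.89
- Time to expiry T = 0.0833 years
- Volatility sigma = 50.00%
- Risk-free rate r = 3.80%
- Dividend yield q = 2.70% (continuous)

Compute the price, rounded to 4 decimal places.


d1 = (ln(S/K) + (r - q + 0.5*sigma^2) * T) / (sigma * sqrt(T)) = 0.00020265
d2 = d1 - sigma * sqrt(T) = -0.14410604
exp(-rT) = 0.99683960; exp(-qT) = 0.99775343
C = S_0 * exp(-qT) * N(d1) - K * exp(-rT) * N(d2)
N(d1) = 0.50008085; N(d2) = 0.44270837
C = 0.8800 * 0.99775343 * 0.50008085 - 0.8900 * 0.99683960 * 0.44270837 = 0.0463

Answer: Price = 0.0463


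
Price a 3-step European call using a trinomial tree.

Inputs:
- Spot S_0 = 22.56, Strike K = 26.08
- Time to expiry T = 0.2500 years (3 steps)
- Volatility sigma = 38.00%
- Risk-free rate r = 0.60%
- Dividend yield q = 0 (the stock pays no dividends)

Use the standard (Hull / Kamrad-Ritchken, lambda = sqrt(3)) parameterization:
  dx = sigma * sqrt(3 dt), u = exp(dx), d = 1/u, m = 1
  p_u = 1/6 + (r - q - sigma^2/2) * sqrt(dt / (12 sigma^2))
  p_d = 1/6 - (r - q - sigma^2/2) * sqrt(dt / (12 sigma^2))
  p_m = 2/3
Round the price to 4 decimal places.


Answer: Price = V(0,0) = 0.6263

Derivation:
dt = T/N = 0.083333; dx = sigma*sqrt(3*dt) = 0.190000
u = exp(dx) = 1.209250; d = 1/u = 0.826959
p_u = 0.152149, p_m = 0.666667, p_d = 0.181184
Discount per step: exp(-r*dt) = 0.999500
Stock lattice S(k, j) with j the centered position index:
  k=0: S(0,+0) = 22.5600
  k=1: S(1,-1) = 18.6562; S(1,+0) = 22.5600; S(1,+1) = 27.2807
  k=2: S(2,-2) = 15.4279; S(2,-1) = 18.6562; S(2,+0) = 22.5600; S(2,+1) = 27.2807; S(2,+2) = 32.9891
  k=3: S(3,-3) = 12.7583; S(3,-2) = 15.4279; S(3,-1) = 18.6562; S(3,+0) = 22.5600; S(3,+1) = 27.2807; S(3,+2) = 32.9891; S(3,+3) = 39.8921
Terminal payoffs V(N, j) = max(S_T - K, 0):
  V(3,-3) = 0.000000; V(3,-2) = 0.000000; V(3,-1) = 0.000000; V(3,+0) = 0.000000; V(3,+1) = 1.200671; V(3,+2) = 6.909140; V(3,+3) = 13.812105
Backward induction: V(k, j) = exp(-r*dt) * [p_u * V(k+1, j+1) + p_m * V(k+1, j) + p_d * V(k+1, j-1)]
  V(2,-2) = exp(-r*dt) * [p_u*0.000000 + p_m*0.000000 + p_d*0.000000] = 0.000000
  V(2,-1) = exp(-r*dt) * [p_u*0.000000 + p_m*0.000000 + p_d*0.000000] = 0.000000
  V(2,+0) = exp(-r*dt) * [p_u*1.200671 + p_m*0.000000 + p_d*0.000000] = 0.182590
  V(2,+1) = exp(-r*dt) * [p_u*6.909140 + p_m*1.200671 + p_d*0.000000] = 1.850741
  V(2,+2) = exp(-r*dt) * [p_u*13.812105 + p_m*6.909140 + p_d*1.200671] = 6.921674
  V(1,-1) = exp(-r*dt) * [p_u*0.182590 + p_m*0.000000 + p_d*0.000000] = 0.027767
  V(1,+0) = exp(-r*dt) * [p_u*1.850741 + p_m*0.182590 + p_d*0.000000] = 0.403114
  V(1,+1) = exp(-r*dt) * [p_u*6.921674 + p_m*1.850741 + p_d*0.182590] = 2.318877
  V(0,+0) = exp(-r*dt) * [p_u*2.318877 + p_m*0.403114 + p_d*0.027767] = 0.626275


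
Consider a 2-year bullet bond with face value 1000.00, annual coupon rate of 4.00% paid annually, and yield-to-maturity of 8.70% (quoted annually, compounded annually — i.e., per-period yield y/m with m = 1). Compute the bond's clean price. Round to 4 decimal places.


Answer: Price = 916.9841

Derivation:
Coupon per period c = face * coupon_rate / m = 40.000000
Periods per year m = 1; per-period yield y/m = 0.087000
Number of cashflows N = 2
Cashflows (t years, CF_t, discount factor 1/(1+y/m)^(m*t), PV):
  t = 1.0000: CF_t = 40.000000, DF = 0.919963, PV = 36.798528
  t = 2.0000: CF_t = 1040.000000, DF = 0.846332, PV = 880.185584
Price P = sum_t PV_t = 916.984112


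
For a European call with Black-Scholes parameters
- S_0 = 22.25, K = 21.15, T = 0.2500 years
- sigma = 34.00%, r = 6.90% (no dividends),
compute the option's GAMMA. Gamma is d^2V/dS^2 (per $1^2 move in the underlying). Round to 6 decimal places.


d1 = 0.4847182536; d2 = 0.3147182536
phi(d1) = 0.3547242947; exp(-qT) = 1.0000000000; exp(-rT) = 0.9828979294
Gamma = exp(-qT) * phi(d1) / (S * sigma * sqrt(T)) = 1.0000000000 * 0.3547242947 / (22.2500 * 0.3400 * 0.5000000000) = 0.093780

Answer: Gamma = 0.093780


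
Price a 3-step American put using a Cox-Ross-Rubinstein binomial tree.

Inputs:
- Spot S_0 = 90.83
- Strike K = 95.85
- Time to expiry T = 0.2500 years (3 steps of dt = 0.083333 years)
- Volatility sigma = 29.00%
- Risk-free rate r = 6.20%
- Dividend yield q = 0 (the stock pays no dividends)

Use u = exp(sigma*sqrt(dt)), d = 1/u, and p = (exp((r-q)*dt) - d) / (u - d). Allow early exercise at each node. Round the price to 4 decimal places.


dt = T/N = 0.083333
u = exp(sigma*sqrt(dt)) = 1.087320; d = 1/u = 0.919693
p = (exp((r-q)*dt) - d) / (u - d) = 0.509985
Discount per step: exp(-r*dt) = 0.994847
Stock lattice S(k, i) with i counting down-moves:
  k=0: S(0,0) = 90.8300
  k=1: S(1,0) = 98.7613; S(1,1) = 83.5357
  k=2: S(2,0) = 107.3851; S(2,1) = 90.8300; S(2,2) = 76.8271
  k=3: S(3,0) = 116.7619; S(3,1) = 98.7613; S(3,2) = 83.5357; S(3,3) = 70.6574
Terminal payoffs V(N, i) = max(K - S_T, 0):
  V(3,0) = 0.000000; V(3,1) = 0.000000; V(3,2) = 12.314321; V(3,3) = 25.192641
Backward induction: V(k, i) = exp(-r*dt) * [p * V(k+1, i) + (1-p) * V(k+1, i+1)]; then take max(V_cont, immediate exercise) for American.
  V(2,0) = exp(-r*dt) * [p*0.000000 + (1-p)*0.000000] = 0.000000; exercise = 0.000000; V(2,0) = max -> 0.000000
  V(2,1) = exp(-r*dt) * [p*0.000000 + (1-p)*12.314321] = 6.003101; exercise = 5.020000; V(2,1) = max -> 6.003101
  V(2,2) = exp(-r*dt) * [p*12.314321 + (1-p)*25.192641] = 18.528906; exercise = 19.022853; V(2,2) = max -> 19.022853
  V(1,0) = exp(-r*dt) * [p*0.000000 + (1-p)*6.003101] = 2.926448; exercise = 0.000000; V(1,0) = max -> 2.926448
  V(1,1) = exp(-r*dt) * [p*6.003101 + (1-p)*19.022853] = 12.319156; exercise = 12.314321; V(1,1) = max -> 12.319156
  V(0,0) = exp(-r*dt) * [p*2.926448 + (1-p)*12.319156] = 7.490213; exercise = 5.020000; V(0,0) = max -> 7.490213

Answer: Price = V(0,0) = 7.4902


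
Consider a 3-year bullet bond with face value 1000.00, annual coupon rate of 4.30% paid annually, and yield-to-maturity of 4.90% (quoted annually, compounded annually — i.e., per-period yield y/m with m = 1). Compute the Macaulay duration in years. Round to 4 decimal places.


Coupon per period c = face * coupon_rate / m = 43.000000
Periods per year m = 1; per-period yield y/m = 0.049000
Number of cashflows N = 3
Cashflows (t years, CF_t, discount factor 1/(1+y/m)^(m*t), PV):
  t = 1.0000: CF_t = 43.000000, DF = 0.953289, PV = 40.991420
  t = 2.0000: CF_t = 43.000000, DF = 0.908760, PV = 39.076664
  t = 3.0000: CF_t = 1043.000000, DF = 0.866310, PV = 903.561762
Price P = sum_t PV_t = 983.629847
Macaulay numerator sum_t t * PV_t:
  t * PV_t at t = 1.0000: 40.991420
  t * PV_t at t = 2.0000: 78.153328
  t * PV_t at t = 3.0000: 2710.685287
Macaulay duration D = (sum_t t * PV_t) / P = 2829.830035 / 983.629847 = 2.876926

Answer: Macaulay duration = 2.8769 years


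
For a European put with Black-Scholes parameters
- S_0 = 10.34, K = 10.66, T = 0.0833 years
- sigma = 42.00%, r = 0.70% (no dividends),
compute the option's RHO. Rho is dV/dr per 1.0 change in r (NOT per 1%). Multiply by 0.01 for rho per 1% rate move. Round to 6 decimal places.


d1 = -0.1860131898; d2 = -0.3072324952
phi(d1) = 0.3920997581; exp(-qT) = 1.0000000000; exp(-rT) = 0.9994170700
N(-d2) = 0.6206667934
Rho = -K*T*exp(-rT)*N(-d2) = -10.6600 * 0.0833 * 0.9994170700 * 0.6206667934 = -0.550817

Answer: Rho = -0.550817


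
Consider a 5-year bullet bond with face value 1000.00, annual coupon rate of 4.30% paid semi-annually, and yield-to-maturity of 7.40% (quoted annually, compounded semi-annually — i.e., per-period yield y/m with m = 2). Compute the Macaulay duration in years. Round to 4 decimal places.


Answer: Macaulay duration = 4.5131 years

Derivation:
Coupon per period c = face * coupon_rate / m = 21.500000
Periods per year m = 2; per-period yield y/m = 0.037000
Number of cashflows N = 10
Cashflows (t years, CF_t, discount factor 1/(1+y/m)^(m*t), PV):
  t = 0.5000: CF_t = 21.500000, DF = 0.964320, PV = 20.732883
  t = 1.0000: CF_t = 21.500000, DF = 0.929913, PV = 19.993137
  t = 1.5000: CF_t = 21.500000, DF = 0.896734, PV = 19.279785
  t = 2.0000: CF_t = 21.500000, DF = 0.864739, PV = 18.591885
  t = 2.5000: CF_t = 21.500000, DF = 0.833885, PV = 17.928530
  t = 3.0000: CF_t = 21.500000, DF = 0.804132, PV = 17.288843
  t = 3.5000: CF_t = 21.500000, DF = 0.775441, PV = 16.671979
  t = 4.0000: CF_t = 21.500000, DF = 0.747773, PV = 16.077126
  t = 4.5000: CF_t = 21.500000, DF = 0.721093, PV = 15.503496
  t = 5.0000: CF_t = 1021.500000, DF = 0.695364, PV = 710.314707
Price P = sum_t PV_t = 872.382373
Macaulay numerator sum_t t * PV_t:
  t * PV_t at t = 0.5000: 10.366442
  t * PV_t at t = 1.0000: 19.993137
  t * PV_t at t = 1.5000: 28.919678
  t * PV_t at t = 2.0000: 37.183771
  t * PV_t at t = 2.5000: 44.821325
  t * PV_t at t = 3.0000: 51.866528
  t * PV_t at t = 3.5000: 58.351928
  t * PV_t at t = 4.0000: 64.308503
  t * PV_t at t = 4.5000: 69.765734
  t * PV_t at t = 5.0000: 3551.573537
Macaulay duration D = (sum_t t * PV_t) / P = 3937.150582 / 872.382373 = 4.513102


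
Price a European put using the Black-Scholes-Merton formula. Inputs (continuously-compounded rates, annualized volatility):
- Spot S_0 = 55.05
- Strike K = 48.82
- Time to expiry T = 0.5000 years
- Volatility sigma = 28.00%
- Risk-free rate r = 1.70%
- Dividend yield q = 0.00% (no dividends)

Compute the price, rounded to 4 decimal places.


d1 = (ln(S/K) + (r - q + 0.5*sigma^2) * T) / (sigma * sqrt(T)) = 0.74853212
d2 = d1 - sigma * sqrt(T) = 0.55054222
exp(-rT) = 0.99153602; exp(-qT) = 1.00000000
P = K * exp(-rT) * N(-d2) - S_0 * exp(-qT) * N(-d1)
N(-d1) = 0.22706963; N(-d2) = 0.29097376
P = 48.8200 * 0.99153602 * 0.29097376 - 55.0500 * 1.00000000 * 0.22706963 = 1.5849

Answer: Price = 1.5849


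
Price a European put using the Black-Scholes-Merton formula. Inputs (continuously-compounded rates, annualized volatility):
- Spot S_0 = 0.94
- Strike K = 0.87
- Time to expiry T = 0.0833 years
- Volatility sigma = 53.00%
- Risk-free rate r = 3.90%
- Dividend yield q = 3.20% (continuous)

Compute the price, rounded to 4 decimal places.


Answer: Price = 0.0268

Derivation:
d1 = (ln(S/K) + (r - q + 0.5*sigma^2) * T) / (sigma * sqrt(T)) = 0.58619912
d2 = d1 - sigma * sqrt(T) = 0.43323190
exp(-rT) = 0.99675657; exp(-qT) = 0.99733795
P = K * exp(-rT) * N(-d2) - S_0 * exp(-qT) * N(-d1)
N(-d1) = 0.27887086; N(-d2) = 0.33242315
P = 0.8700 * 0.99675657 * 0.33242315 - 0.9400 * 0.99733795 * 0.27887086 = 0.0268


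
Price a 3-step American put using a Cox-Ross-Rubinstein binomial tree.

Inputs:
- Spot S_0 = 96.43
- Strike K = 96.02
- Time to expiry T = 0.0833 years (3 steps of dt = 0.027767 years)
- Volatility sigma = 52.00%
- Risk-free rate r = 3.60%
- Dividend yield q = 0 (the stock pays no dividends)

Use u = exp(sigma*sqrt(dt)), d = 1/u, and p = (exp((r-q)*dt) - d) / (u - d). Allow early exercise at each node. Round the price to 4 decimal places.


dt = T/N = 0.027767
u = exp(sigma*sqrt(dt)) = 1.090514; d = 1/u = 0.916999
p = (exp((r-q)*dt) - d) / (u - d) = 0.484115
Discount per step: exp(-r*dt) = 0.999001
Stock lattice S(k, i) with i counting down-moves:
  k=0: S(0,0) = 96.4300
  k=1: S(1,0) = 105.1583; S(1,1) = 88.4262
  k=2: S(2,0) = 114.6766; S(2,1) = 96.4300; S(2,2) = 81.0867
  k=3: S(3,0) = 125.0565; S(3,1) = 105.1583; S(3,2) = 88.4262; S(3,3) = 74.3564
Terminal payoffs V(N, i) = max(K - S_T, 0):
  V(3,0) = 0.000000; V(3,1) = 0.000000; V(3,2) = 7.593825; V(3,3) = 21.663629
Backward induction: V(k, i) = exp(-r*dt) * [p * V(k+1, i) + (1-p) * V(k+1, i+1)]; then take max(V_cont, immediate exercise) for American.
  V(2,0) = exp(-r*dt) * [p*0.000000 + (1-p)*0.000000] = 0.000000; exercise = 0.000000; V(2,0) = max -> 0.000000
  V(2,1) = exp(-r*dt) * [p*0.000000 + (1-p)*7.593825] = 3.913627; exercise = 0.000000; V(2,1) = max -> 3.913627
  V(2,2) = exp(-r*dt) * [p*7.593825 + (1-p)*21.663629] = 14.837387; exercise = 14.933321; V(2,2) = max -> 14.933321
  V(1,0) = exp(-r*dt) * [p*0.000000 + (1-p)*3.913627] = 2.016964; exercise = 0.000000; V(1,0) = max -> 2.016964
  V(1,1) = exp(-r*dt) * [p*3.913627 + (1-p)*14.933321] = 9.588932; exercise = 7.593825; V(1,1) = max -> 9.588932
  V(0,0) = exp(-r*dt) * [p*2.016964 + (1-p)*9.588932] = 5.917311; exercise = 0.000000; V(0,0) = max -> 5.917311

Answer: Price = V(0,0) = 5.9173


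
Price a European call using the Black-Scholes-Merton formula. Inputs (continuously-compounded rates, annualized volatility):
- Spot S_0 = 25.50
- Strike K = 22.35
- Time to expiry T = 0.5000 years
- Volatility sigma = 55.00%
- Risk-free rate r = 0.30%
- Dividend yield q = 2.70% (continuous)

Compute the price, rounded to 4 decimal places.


d1 = (ln(S/K) + (r - q + 0.5*sigma^2) * T) / (sigma * sqrt(T)) = 0.50262984
d2 = d1 - sigma * sqrt(T) = 0.11372111
exp(-rT) = 0.99850112; exp(-qT) = 0.98659072
C = S_0 * exp(-qT) * N(d1) - K * exp(-rT) * N(d2)
N(d1) = 0.69238773; N(d2) = 0.54527056
C = 25.5000 * 0.98659072 * 0.69238773 - 22.3500 * 0.99850112 * 0.54527056 = 5.2506

Answer: Price = 5.2506


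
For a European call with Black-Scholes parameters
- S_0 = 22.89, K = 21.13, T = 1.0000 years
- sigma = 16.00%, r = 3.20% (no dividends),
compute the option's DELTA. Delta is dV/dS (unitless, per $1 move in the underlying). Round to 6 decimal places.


d1 = 0.7800393896; d2 = 0.6200393896
phi(d1) = 0.2942959875; exp(-qT) = 1.0000000000; exp(-rT) = 0.9685065821
N(d1) = 0.7823161548
Delta = exp(-qT) * N(d1) = 1.0000000000 * 0.7823161548 = 0.782316

Answer: Delta = 0.782316


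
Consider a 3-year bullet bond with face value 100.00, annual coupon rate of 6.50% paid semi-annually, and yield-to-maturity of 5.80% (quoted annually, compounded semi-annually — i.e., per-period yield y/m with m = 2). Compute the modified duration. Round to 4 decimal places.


Coupon per period c = face * coupon_rate / m = 3.250000
Periods per year m = 2; per-period yield y/m = 0.029000
Number of cashflows N = 6
Cashflows (t years, CF_t, discount factor 1/(1+y/m)^(m*t), PV):
  t = 0.5000: CF_t = 3.250000, DF = 0.971817, PV = 3.158406
  t = 1.0000: CF_t = 3.250000, DF = 0.944429, PV = 3.069394
  t = 1.5000: CF_t = 3.250000, DF = 0.917812, PV = 2.982890
  t = 2.0000: CF_t = 3.250000, DF = 0.891946, PV = 2.898824
  t = 2.5000: CF_t = 3.250000, DF = 0.866808, PV = 2.817127
  t = 3.0000: CF_t = 103.250000, DF = 0.842379, PV = 86.975676
Price P = sum_t PV_t = 101.902317
First compute Macaulay numerator sum_t t * PV_t:
  t * PV_t at t = 0.5000: 1.579203
  t * PV_t at t = 1.0000: 3.069394
  t * PV_t at t = 1.5000: 4.474335
  t * PV_t at t = 2.0000: 5.797648
  t * PV_t at t = 2.5000: 7.042818
  t * PV_t at t = 3.0000: 260.927027
Macaulay duration D = 282.890426 / 101.902317 = 2.776094
Modified duration = D / (1 + y/m) = 2.776094 / (1 + 0.029000) = 2.697856

Answer: Modified duration = 2.6979


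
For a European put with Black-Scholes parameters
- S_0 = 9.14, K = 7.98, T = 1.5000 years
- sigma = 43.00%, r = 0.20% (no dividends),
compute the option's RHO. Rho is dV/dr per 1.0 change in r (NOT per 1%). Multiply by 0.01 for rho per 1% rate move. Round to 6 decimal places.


Answer: Rho = -5.966647

Derivation:
d1 = 0.5267294903; d2 = 0.0000891956
phi(d1) = 0.3472672887; exp(-qT) = 1.0000000000; exp(-rT) = 0.9970044955
N(-d2) = 0.4999644161
Rho = -K*T*exp(-rT)*N(-d2) = -7.9800 * 1.5000 * 0.9970044955 * 0.4999644161 = -5.966647


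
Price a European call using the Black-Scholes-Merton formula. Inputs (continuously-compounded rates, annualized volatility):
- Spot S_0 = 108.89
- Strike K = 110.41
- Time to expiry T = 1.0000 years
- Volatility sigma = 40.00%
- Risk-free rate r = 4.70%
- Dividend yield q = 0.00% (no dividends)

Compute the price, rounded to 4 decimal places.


Answer: Price = 18.8119

Derivation:
d1 = (ln(S/K) + (r - q + 0.5*sigma^2) * T) / (sigma * sqrt(T)) = 0.28284372
d2 = d1 - sigma * sqrt(T) = -0.11715628
exp(-rT) = 0.95408740; exp(-qT) = 1.00000000
C = S_0 * exp(-qT) * N(d1) - K * exp(-rT) * N(d2)
N(d1) = 0.61135168; N(d2) = 0.45336811
C = 108.8900 * 1.00000000 * 0.61135168 - 110.4100 * 0.95408740 * 0.45336811 = 18.8119


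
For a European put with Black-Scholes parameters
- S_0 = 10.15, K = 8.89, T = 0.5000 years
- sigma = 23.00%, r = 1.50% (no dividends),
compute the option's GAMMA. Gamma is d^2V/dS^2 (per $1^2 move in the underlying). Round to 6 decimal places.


d1 = 0.9424298026; d2 = 0.7797952429
phi(d1) = 0.2558854234; exp(-qT) = 1.0000000000; exp(-rT) = 0.9925280548
Gamma = exp(-qT) * phi(d1) / (S * sigma * sqrt(T)) = 1.0000000000 * 0.2558854234 / (10.1500 * 0.2300 * 0.7071067812) = 0.155012

Answer: Gamma = 0.155012


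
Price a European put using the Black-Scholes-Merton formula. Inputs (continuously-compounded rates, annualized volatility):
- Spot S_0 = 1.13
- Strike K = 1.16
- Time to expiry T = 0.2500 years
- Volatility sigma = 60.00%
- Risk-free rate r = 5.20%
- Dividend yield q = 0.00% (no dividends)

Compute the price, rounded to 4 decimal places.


Answer: Price = 0.1433

Derivation:
d1 = (ln(S/K) + (r - q + 0.5*sigma^2) * T) / (sigma * sqrt(T)) = 0.10599209
d2 = d1 - sigma * sqrt(T) = -0.19400791
exp(-rT) = 0.98708414; exp(-qT) = 1.00000000
P = K * exp(-rT) * N(-d2) - S_0 * exp(-qT) * N(-d1)
N(-d1) = 0.45779431; N(-d2) = 0.57691516
P = 1.1600 * 0.98708414 * 0.57691516 - 1.1300 * 1.00000000 * 0.45779431 = 0.1433


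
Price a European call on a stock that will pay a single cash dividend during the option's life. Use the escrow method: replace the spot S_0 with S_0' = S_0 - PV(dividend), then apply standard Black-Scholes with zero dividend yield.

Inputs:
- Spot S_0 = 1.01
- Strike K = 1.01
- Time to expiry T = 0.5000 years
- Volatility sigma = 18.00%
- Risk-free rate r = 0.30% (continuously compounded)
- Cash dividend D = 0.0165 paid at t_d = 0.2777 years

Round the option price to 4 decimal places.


PV(D) = D * exp(-r * t_d) = 0.0165 * 0.99916725 = 0.01648626
S_0' = S_0 - PV(D) = 1.0100 - 0.01648626 = 0.99351374
d1 = (ln(S_0'/K) + (r + sigma^2/2)*T) / (sigma*sqrt(T)) = -0.05387932
d2 = d1 - sigma*sqrt(T) = -0.18115854
exp(-rT) = 0.99850112
N(d1) = 0.47851566; N(d2) = 0.42812157
C = S_0' * N(d1) - K * exp(-rT) * N(d2) = 0.99351374 * 0.47851566 - 1.0100 * 0.99850112 * 0.42812157 = 0.0437

Answer: Price = 0.0437


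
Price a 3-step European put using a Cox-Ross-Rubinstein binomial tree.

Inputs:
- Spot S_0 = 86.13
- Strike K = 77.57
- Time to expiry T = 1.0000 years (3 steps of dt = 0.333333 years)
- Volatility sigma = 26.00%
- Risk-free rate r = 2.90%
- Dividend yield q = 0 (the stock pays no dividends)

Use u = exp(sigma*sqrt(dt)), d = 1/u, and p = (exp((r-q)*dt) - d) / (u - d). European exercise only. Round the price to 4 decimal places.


Answer: Price = V(0,0) = 4.1080

Derivation:
dt = T/N = 0.333333
u = exp(sigma*sqrt(dt)) = 1.161963; d = 1/u = 0.860612
p = (exp((r-q)*dt) - d) / (u - d) = 0.494776
Discount per step: exp(-r*dt) = 0.990380
Stock lattice S(k, i) with i counting down-moves:
  k=0: S(0,0) = 86.1300
  k=1: S(1,0) = 100.0799; S(1,1) = 74.1245
  k=2: S(2,0) = 116.2892; S(2,1) = 86.1300; S(2,2) = 63.7925
  k=3: S(3,0) = 135.1237; S(3,1) = 100.0799; S(3,2) = 74.1245; S(3,3) = 54.9006
Terminal payoffs V(N, i) = max(K - S_T, 0):
  V(3,0) = 0.000000; V(3,1) = 0.000000; V(3,2) = 3.445455; V(3,3) = 22.669384
Backward induction: V(k, i) = exp(-r*dt) * [p * V(k+1, i) + (1-p) * V(k+1, i+1)].
  V(2,0) = exp(-r*dt) * [p*0.000000 + (1-p)*0.000000] = 0.000000
  V(2,1) = exp(-r*dt) * [p*0.000000 + (1-p)*3.445455] = 1.723981
  V(2,2) = exp(-r*dt) * [p*3.445455 + (1-p)*22.669384] = 13.031268
  V(1,0) = exp(-r*dt) * [p*0.000000 + (1-p)*1.723981] = 0.862618
  V(1,1) = exp(-r*dt) * [p*1.723981 + (1-p)*13.031268] = 7.365154
  V(0,0) = exp(-r*dt) * [p*0.862618 + (1-p)*7.365154] = 4.107953


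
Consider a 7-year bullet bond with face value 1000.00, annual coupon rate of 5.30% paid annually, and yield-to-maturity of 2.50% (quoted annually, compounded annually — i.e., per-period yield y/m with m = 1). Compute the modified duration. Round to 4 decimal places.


Coupon per period c = face * coupon_rate / m = 53.000000
Periods per year m = 1; per-period yield y/m = 0.025000
Number of cashflows N = 7
Cashflows (t years, CF_t, discount factor 1/(1+y/m)^(m*t), PV):
  t = 1.0000: CF_t = 53.000000, DF = 0.975610, PV = 51.707317
  t = 2.0000: CF_t = 53.000000, DF = 0.951814, PV = 50.446163
  t = 3.0000: CF_t = 53.000000, DF = 0.928599, PV = 49.215769
  t = 4.0000: CF_t = 53.000000, DF = 0.905951, PV = 48.015384
  t = 5.0000: CF_t = 53.000000, DF = 0.883854, PV = 46.844277
  t = 6.0000: CF_t = 53.000000, DF = 0.862297, PV = 45.701734
  t = 7.0000: CF_t = 1053.000000, DF = 0.841265, PV = 885.852293
Price P = sum_t PV_t = 1177.782937
First compute Macaulay numerator sum_t t * PV_t:
  t * PV_t at t = 1.0000: 51.707317
  t * PV_t at t = 2.0000: 100.892326
  t * PV_t at t = 3.0000: 147.647306
  t * PV_t at t = 4.0000: 192.061537
  t * PV_t at t = 5.0000: 234.221386
  t * PV_t at t = 6.0000: 274.210403
  t * PV_t at t = 7.0000: 6200.966048
Macaulay duration D = 7201.706323 / 1177.782937 = 6.114630
Modified duration = D / (1 + y/m) = 6.114630 / (1 + 0.025000) = 5.965492

Answer: Modified duration = 5.9655


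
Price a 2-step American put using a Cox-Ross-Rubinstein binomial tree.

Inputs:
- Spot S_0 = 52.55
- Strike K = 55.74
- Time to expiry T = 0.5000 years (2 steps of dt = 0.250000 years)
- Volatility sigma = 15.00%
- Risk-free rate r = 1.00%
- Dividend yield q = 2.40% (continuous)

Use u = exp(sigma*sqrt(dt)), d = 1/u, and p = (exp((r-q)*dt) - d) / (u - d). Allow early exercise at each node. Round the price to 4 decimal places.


Answer: Price = V(0,0) = 4.6480

Derivation:
dt = T/N = 0.250000
u = exp(sigma*sqrt(dt)) = 1.077884; d = 1/u = 0.927743
p = (exp((r-q)*dt) - d) / (u - d) = 0.457988
Discount per step: exp(-r*dt) = 0.997503
Stock lattice S(k, i) with i counting down-moves:
  k=0: S(0,0) = 52.5500
  k=1: S(1,0) = 56.6428; S(1,1) = 48.7529
  k=2: S(2,0) = 61.0544; S(2,1) = 52.5500; S(2,2) = 45.2302
Terminal payoffs V(N, i) = max(K - S_T, 0):
  V(2,0) = 0.000000; V(2,1) = 3.190000; V(2,2) = 10.509796
Backward induction: V(k, i) = exp(-r*dt) * [p * V(k+1, i) + (1-p) * V(k+1, i+1)]; then take max(V_cont, immediate exercise) for American.
  V(1,0) = exp(-r*dt) * [p*0.000000 + (1-p)*3.190000] = 1.724701; exercise = 0.000000; V(1,0) = max -> 1.724701
  V(1,1) = exp(-r*dt) * [p*3.190000 + (1-p)*10.509796] = 7.139546; exercise = 6.987080; V(1,1) = max -> 7.139546
  V(0,0) = exp(-r*dt) * [p*1.724701 + (1-p)*7.139546] = 4.647977; exercise = 3.190000; V(0,0) = max -> 4.647977


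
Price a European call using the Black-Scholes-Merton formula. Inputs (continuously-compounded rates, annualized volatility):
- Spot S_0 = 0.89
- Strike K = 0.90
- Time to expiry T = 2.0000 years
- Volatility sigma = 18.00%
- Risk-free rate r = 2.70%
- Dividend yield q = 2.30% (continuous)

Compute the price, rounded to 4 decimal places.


d1 = (ln(S/K) + (r - q + 0.5*sigma^2) * T) / (sigma * sqrt(T)) = 0.11481332
d2 = d1 - sigma * sqrt(T) = -0.13974512
exp(-rT) = 0.94743211; exp(-qT) = 0.95504196
C = S_0 * exp(-qT) * N(d1) - K * exp(-rT) * N(d2)
N(d1) = 0.54570345; N(d2) = 0.44443069
C = 0.8900 * 0.95504196 * 0.54570345 - 0.9000 * 0.94743211 * 0.44443069 = 0.0849

Answer: Price = 0.0849


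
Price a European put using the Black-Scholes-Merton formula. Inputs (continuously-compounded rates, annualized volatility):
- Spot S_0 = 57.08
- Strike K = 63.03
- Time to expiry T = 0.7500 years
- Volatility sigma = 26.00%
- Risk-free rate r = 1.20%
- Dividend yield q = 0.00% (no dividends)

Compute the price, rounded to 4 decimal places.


d1 = (ln(S/K) + (r - q + 0.5*sigma^2) * T) / (sigma * sqrt(T)) = -0.28781804
d2 = d1 - sigma * sqrt(T) = -0.51298464
exp(-rT) = 0.99104038; exp(-qT) = 1.00000000
P = K * exp(-rT) * N(-d2) - S_0 * exp(-qT) * N(-d1)
N(-d1) = 0.61325699; N(-d2) = 0.69601897
P = 63.0300 * 0.99104038 * 0.69601897 - 57.0800 * 1.00000000 * 0.61325699 = 8.4723

Answer: Price = 8.4723


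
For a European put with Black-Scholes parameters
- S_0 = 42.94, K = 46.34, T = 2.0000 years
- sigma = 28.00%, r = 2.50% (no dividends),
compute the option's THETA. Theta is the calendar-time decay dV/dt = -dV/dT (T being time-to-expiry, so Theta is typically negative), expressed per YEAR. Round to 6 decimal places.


Answer: Theta = -1.015374

Derivation:
d1 = 0.1318205469; d2 = -0.2641592506
phi(d1) = 0.3954911529; exp(-qT) = 1.0000000000; exp(-rT) = 0.9512294245
Theta = -S*exp(-qT)*phi(d1)*sigma/(2*sqrt(T)) + r*K*exp(-rT)*N(-d2) - q*S*exp(-qT)*N(-d1)
N(-d1) = 0.4475631172; N(-d2) = 0.6041713953; sqrt(T) = 1.4142135624
Term 1 = -42.9400 * 1.0000000000 * 0.3954911529 * 0.2800 / (2 * 1.4142135624) = -1.6811708486
Term 2 = 0.0250 * 46.3400 * 0.9512294245 * 0.6041713953 = 0.6657964476
Term 3 = 0 (no dividend yield, q = 0)
Theta = -1.6811708486 + (0.6657964476) + (0.0000000000) = -1.015374


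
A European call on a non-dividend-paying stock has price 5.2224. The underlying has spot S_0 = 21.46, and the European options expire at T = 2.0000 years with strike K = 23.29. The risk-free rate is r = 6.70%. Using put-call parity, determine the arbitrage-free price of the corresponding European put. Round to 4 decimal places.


Answer: Put price = 4.1316

Derivation:
Put-call parity: C - P = S_0 * exp(-qT) - K * exp(-rT).
S_0 * exp(-qT) = 21.4600 * 1.00000000 = 21.46000000
K * exp(-rT) = 23.2900 * 0.87459006 = 20.36920260
P = C - S*exp(-qT) + K*exp(-rT)
P = 5.2224 - 21.46000000 + 20.36920260 = 4.1316


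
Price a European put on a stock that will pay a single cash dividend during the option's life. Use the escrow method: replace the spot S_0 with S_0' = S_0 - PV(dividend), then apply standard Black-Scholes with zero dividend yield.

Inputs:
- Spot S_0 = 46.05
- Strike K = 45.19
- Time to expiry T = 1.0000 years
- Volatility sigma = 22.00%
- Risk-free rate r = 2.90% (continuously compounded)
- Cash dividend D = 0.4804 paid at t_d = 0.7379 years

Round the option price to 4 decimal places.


Answer: Price = 3.1348

Derivation:
PV(D) = D * exp(-r * t_d) = 0.4804 * 0.97882824 = 0.47022908
S_0' = S_0 - PV(D) = 46.0500 - 0.47022908 = 45.57977092
d1 = (ln(S_0'/K) + (r + sigma^2/2)*T) / (sigma*sqrt(T)) = 0.28085534
d2 = d1 - sigma*sqrt(T) = 0.06085534
exp(-rT) = 0.97141646
N(-d1) = 0.38941068; N(-d2) = 0.47573721
P = K * exp(-rT) * N(-d2) - S_0' * N(-d1) = 45.1900 * 0.97141646 * 0.47573721 - 45.57977092 * 0.38941068 = 3.1348


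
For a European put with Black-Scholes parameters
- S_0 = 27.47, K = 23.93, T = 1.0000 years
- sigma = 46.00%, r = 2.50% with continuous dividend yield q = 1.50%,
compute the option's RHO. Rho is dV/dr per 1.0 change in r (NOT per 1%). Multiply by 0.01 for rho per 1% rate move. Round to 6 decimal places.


d1 = 0.5516556482; d2 = 0.0916556482
phi(d1) = 0.3426312406; exp(-qT) = 0.9851119396; exp(-rT) = 0.9753099120
N(-d2) = 0.4634858183
Rho = -K*T*exp(-rT)*N(-d2) = -23.9300 * 1.0000 * 0.9753099120 * 0.4634858183 = -10.817373

Answer: Rho = -10.817373


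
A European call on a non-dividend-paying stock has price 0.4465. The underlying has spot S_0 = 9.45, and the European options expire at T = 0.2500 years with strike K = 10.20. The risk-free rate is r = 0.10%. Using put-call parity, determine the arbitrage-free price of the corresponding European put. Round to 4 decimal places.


Answer: Put price = 1.1940

Derivation:
Put-call parity: C - P = S_0 * exp(-qT) - K * exp(-rT).
S_0 * exp(-qT) = 9.4500 * 1.00000000 = 9.45000000
K * exp(-rT) = 10.2000 * 0.99975003 = 10.19745032
P = C - S*exp(-qT) + K*exp(-rT)
P = 0.4465 - 9.45000000 + 10.19745032 = 1.1940


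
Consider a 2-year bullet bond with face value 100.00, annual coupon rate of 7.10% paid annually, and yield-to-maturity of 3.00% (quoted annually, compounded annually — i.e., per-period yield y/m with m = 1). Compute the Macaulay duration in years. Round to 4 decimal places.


Answer: Macaulay duration = 1.9361 years

Derivation:
Coupon per period c = face * coupon_rate / m = 7.100000
Periods per year m = 1; per-period yield y/m = 0.030000
Number of cashflows N = 2
Cashflows (t years, CF_t, discount factor 1/(1+y/m)^(m*t), PV):
  t = 1.0000: CF_t = 7.100000, DF = 0.970874, PV = 6.893204
  t = 2.0000: CF_t = 107.100000, DF = 0.942596, PV = 100.952022
Price P = sum_t PV_t = 107.845226
Macaulay numerator sum_t t * PV_t:
  t * PV_t at t = 1.0000: 6.893204
  t * PV_t at t = 2.0000: 201.904044
Macaulay duration D = (sum_t t * PV_t) / P = 208.797248 / 107.845226 = 1.936082


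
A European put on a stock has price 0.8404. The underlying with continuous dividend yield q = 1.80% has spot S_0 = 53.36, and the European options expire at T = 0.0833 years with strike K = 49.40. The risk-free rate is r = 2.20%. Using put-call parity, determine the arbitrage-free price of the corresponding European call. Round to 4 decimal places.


Answer: Call price = 4.8109

Derivation:
Put-call parity: C - P = S_0 * exp(-qT) - K * exp(-rT).
S_0 * exp(-qT) = 53.3600 * 0.99850172 = 53.28005197
K * exp(-rT) = 49.4000 * 0.99816908 = 49.30955246
C = P + S*exp(-qT) - K*exp(-rT)
C = 0.8404 + 53.28005197 - 49.30955246 = 4.8109


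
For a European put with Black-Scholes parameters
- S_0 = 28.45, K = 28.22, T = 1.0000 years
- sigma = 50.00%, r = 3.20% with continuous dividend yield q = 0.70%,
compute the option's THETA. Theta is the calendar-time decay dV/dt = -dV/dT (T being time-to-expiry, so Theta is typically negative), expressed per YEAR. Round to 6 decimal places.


d1 = 0.3162344283; d2 = -0.1837655717
phi(d1) = 0.3794848363; exp(-qT) = 0.9930244429; exp(-rT) = 0.9685065821
Theta = -S*exp(-qT)*phi(d1)*sigma/(2*sqrt(T)) + r*K*exp(-rT)*N(-d2) - q*S*exp(-qT)*N(-d1)
N(-d1) = 0.3759122888; N(-d2) = 0.5729013170; sqrt(T) = 1.0000000000
Term 1 = -28.4500 * 0.9930244429 * 0.3794848363 * 0.5000 / (2 * 1.0000000000) = -2.6802582704
Term 2 = 0.0320 * 28.2200 * 0.9685065821 * 0.5729013170 = 0.5010595972
Term 3 = -0.0070 * 28.4500 * 0.9930244429 * 0.3759122888 = -0.0743407217
Theta = -2.6802582704 + (0.5010595972) + (-0.0743407217) = -2.253539

Answer: Theta = -2.253539


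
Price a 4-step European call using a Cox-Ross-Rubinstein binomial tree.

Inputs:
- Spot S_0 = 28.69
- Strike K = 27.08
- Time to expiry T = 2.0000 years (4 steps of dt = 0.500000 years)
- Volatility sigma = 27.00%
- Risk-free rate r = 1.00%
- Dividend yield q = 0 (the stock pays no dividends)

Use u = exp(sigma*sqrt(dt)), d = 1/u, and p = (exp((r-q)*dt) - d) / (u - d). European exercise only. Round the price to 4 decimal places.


dt = T/N = 0.500000
u = exp(sigma*sqrt(dt)) = 1.210361; d = 1/u = 0.826200
p = (exp((r-q)*dt) - d) / (u - d) = 0.465463
Discount per step: exp(-r*dt) = 0.995012
Stock lattice S(k, i) with i counting down-moves:
  k=0: S(0,0) = 28.6900
  k=1: S(1,0) = 34.7253; S(1,1) = 23.7037
  k=2: S(2,0) = 42.0301; S(2,1) = 28.6900; S(2,2) = 19.5840
  k=3: S(3,0) = 50.8716; S(3,1) = 34.7253; S(3,2) = 23.7037; S(3,3) = 16.1803
  k=4: S(4,0) = 61.5730; S(4,1) = 42.0301; S(4,2) = 28.6900; S(4,3) = 19.5840; S(4,4) = 13.3681
Terminal payoffs V(N, i) = max(S_T - K, 0):
  V(4,0) = 34.493030; V(4,1) = 14.950111; V(4,2) = 1.610000; V(4,3) = 0.000000; V(4,4) = 0.000000
Backward induction: V(k, i) = exp(-r*dt) * [p * V(k+1, i) + (1-p) * V(k+1, i+1)].
  V(3,0) = exp(-r*dt) * [p*34.493030 + (1-p)*14.950111] = 23.926678
  V(3,1) = exp(-r*dt) * [p*14.950111 + (1-p)*1.610000] = 7.780325
  V(3,2) = exp(-r*dt) * [p*1.610000 + (1-p)*0.000000] = 0.745657
  V(3,3) = exp(-r*dt) * [p*0.000000 + (1-p)*0.000000] = 0.000000
  V(2,0) = exp(-r*dt) * [p*23.926678 + (1-p)*7.780325] = 15.219562
  V(2,1) = exp(-r*dt) * [p*7.780325 + (1-p)*0.745657] = 3.999983
  V(2,2) = exp(-r*dt) * [p*0.745657 + (1-p)*0.000000] = 0.345345
  V(1,0) = exp(-r*dt) * [p*15.219562 + (1-p)*3.999983] = 9.176282
  V(1,1) = exp(-r*dt) * [p*3.999983 + (1-p)*0.345345] = 2.036236
  V(0,0) = exp(-r*dt) * [p*9.176282 + (1-p)*2.036236] = 5.332929

Answer: Price = V(0,0) = 5.3329


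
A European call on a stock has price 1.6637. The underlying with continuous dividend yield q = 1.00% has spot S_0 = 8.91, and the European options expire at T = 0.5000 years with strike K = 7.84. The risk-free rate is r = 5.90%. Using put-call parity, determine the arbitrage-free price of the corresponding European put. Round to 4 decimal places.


Put-call parity: C - P = S_0 * exp(-qT) - K * exp(-rT).
S_0 * exp(-qT) = 8.9100 * 0.99501248 = 8.86556119
K * exp(-rT) = 7.8400 * 0.97093088 = 7.61209808
P = C - S*exp(-qT) + K*exp(-rT)
P = 1.6637 - 8.86556119 + 7.61209808 = 0.4102

Answer: Put price = 0.4102


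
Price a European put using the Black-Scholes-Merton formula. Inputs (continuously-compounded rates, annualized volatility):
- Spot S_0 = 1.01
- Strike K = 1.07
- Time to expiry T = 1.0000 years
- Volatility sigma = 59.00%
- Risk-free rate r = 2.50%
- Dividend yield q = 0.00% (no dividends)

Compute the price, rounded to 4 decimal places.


d1 = (ln(S/K) + (r - q + 0.5*sigma^2) * T) / (sigma * sqrt(T)) = 0.23956217
d2 = d1 - sigma * sqrt(T) = -0.35043783
exp(-rT) = 0.97530991; exp(-qT) = 1.00000000
P = K * exp(-rT) * N(-d2) - S_0 * exp(-qT) * N(-d1)
N(-d1) = 0.40533485; N(-d2) = 0.63699493
P = 1.0700 * 0.97530991 * 0.63699493 - 1.0100 * 1.00000000 * 0.40533485 = 0.2554

Answer: Price = 0.2554


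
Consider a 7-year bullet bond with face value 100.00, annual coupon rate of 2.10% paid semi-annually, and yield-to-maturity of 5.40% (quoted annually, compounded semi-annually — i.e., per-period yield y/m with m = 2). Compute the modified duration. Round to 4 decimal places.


Answer: Modified duration = 6.3114

Derivation:
Coupon per period c = face * coupon_rate / m = 1.050000
Periods per year m = 2; per-period yield y/m = 0.027000
Number of cashflows N = 14
Cashflows (t years, CF_t, discount factor 1/(1+y/m)^(m*t), PV):
  t = 0.5000: CF_t = 1.050000, DF = 0.973710, PV = 1.022395
  t = 1.0000: CF_t = 1.050000, DF = 0.948111, PV = 0.995516
  t = 1.5000: CF_t = 1.050000, DF = 0.923185, PV = 0.969344
  t = 2.0000: CF_t = 1.050000, DF = 0.898914, PV = 0.943860
  t = 2.5000: CF_t = 1.050000, DF = 0.875282, PV = 0.919046
  t = 3.0000: CF_t = 1.050000, DF = 0.852270, PV = 0.894884
  t = 3.5000: CF_t = 1.050000, DF = 0.829864, PV = 0.871357
  t = 4.0000: CF_t = 1.050000, DF = 0.808047, PV = 0.848449
  t = 4.5000: CF_t = 1.050000, DF = 0.786803, PV = 0.826143
  t = 5.0000: CF_t = 1.050000, DF = 0.766118, PV = 0.804424
  t = 5.5000: CF_t = 1.050000, DF = 0.745976, PV = 0.783275
  t = 6.0000: CF_t = 1.050000, DF = 0.726365, PV = 0.762683
  t = 6.5000: CF_t = 1.050000, DF = 0.707268, PV = 0.742632
  t = 7.0000: CF_t = 101.050000, DF = 0.688674, PV = 69.590524
Price P = sum_t PV_t = 80.974532
First compute Macaulay numerator sum_t t * PV_t:
  t * PV_t at t = 0.5000: 0.511198
  t * PV_t at t = 1.0000: 0.995516
  t * PV_t at t = 1.5000: 1.454016
  t * PV_t at t = 2.0000: 1.887720
  t * PV_t at t = 2.5000: 2.297614
  t * PV_t at t = 3.0000: 2.684651
  t * PV_t at t = 3.5000: 3.049750
  t * PV_t at t = 4.0000: 3.393796
  t * PV_t at t = 4.5000: 3.717644
  t * PV_t at t = 5.0000: 4.022119
  t * PV_t at t = 5.5000: 4.308014
  t * PV_t at t = 6.0000: 4.576097
  t * PV_t at t = 6.5000: 4.827107
  t * PV_t at t = 7.0000: 487.133669
Macaulay duration D = 524.858911 / 80.974532 = 6.481778
Modified duration = D / (1 + y/m) = 6.481778 / (1 + 0.027000) = 6.311371


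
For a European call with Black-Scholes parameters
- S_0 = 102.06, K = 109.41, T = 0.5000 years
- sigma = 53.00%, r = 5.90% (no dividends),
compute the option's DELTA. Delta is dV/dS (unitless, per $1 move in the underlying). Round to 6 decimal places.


d1 = 0.0805396816; d2 = -0.2942269125
phi(d1) = 0.3976504789; exp(-qT) = 1.0000000000; exp(-rT) = 0.9709308776
N(d1) = 0.5320959813
Delta = exp(-qT) * N(d1) = 1.0000000000 * 0.5320959813 = 0.532096

Answer: Delta = 0.532096


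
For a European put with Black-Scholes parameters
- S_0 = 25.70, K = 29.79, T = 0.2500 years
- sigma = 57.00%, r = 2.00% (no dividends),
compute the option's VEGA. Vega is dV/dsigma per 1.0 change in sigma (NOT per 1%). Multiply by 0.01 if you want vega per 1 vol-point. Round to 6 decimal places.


d1 = -0.3581378064; d2 = -0.6431378064
phi(d1) = 0.3741607065; exp(-qT) = 1.0000000000; exp(-rT) = 0.9950124792
Vega = S * exp(-qT) * phi(d1) * sqrt(T) = 25.7000 * 1.0000000000 * 0.3741607065 * 0.5000000000 = 4.807965

Answer: Vega = 4.807965


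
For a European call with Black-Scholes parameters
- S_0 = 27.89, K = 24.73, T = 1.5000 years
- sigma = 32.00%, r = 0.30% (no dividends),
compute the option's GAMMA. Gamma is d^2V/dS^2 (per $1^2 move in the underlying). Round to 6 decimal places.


d1 = 0.5142681264; d2 = 0.1223497676
phi(d1) = 0.3495270283; exp(-qT) = 1.0000000000; exp(-rT) = 0.9955101098
Gamma = exp(-qT) * phi(d1) / (S * sigma * sqrt(T)) = 1.0000000000 * 0.3495270283 / (27.8900 * 0.3200 * 1.2247448714) = 0.031977

Answer: Gamma = 0.031977


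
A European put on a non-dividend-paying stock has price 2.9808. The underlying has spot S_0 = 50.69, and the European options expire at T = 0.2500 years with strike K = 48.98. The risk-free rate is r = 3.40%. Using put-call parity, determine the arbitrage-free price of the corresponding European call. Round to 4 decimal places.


Put-call parity: C - P = S_0 * exp(-qT) - K * exp(-rT).
S_0 * exp(-qT) = 50.6900 * 1.00000000 = 50.69000000
K * exp(-rT) = 48.9800 * 0.99153602 = 48.56543440
C = P + S*exp(-qT) - K*exp(-rT)
C = 2.9808 + 50.69000000 - 48.56543440 = 5.1054

Answer: Call price = 5.1054


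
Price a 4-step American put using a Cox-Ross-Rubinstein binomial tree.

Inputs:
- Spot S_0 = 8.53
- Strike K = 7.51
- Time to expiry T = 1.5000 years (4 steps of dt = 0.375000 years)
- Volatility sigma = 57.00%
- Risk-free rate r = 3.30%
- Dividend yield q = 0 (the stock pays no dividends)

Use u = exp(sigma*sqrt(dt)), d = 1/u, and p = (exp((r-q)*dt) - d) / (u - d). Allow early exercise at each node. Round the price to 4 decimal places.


dt = T/N = 0.375000
u = exp(sigma*sqrt(dt)) = 1.417723; d = 1/u = 0.705356
p = (exp((r-q)*dt) - d) / (u - d) = 0.431092
Discount per step: exp(-r*dt) = 0.987701
Stock lattice S(k, i) with i counting down-moves:
  k=0: S(0,0) = 8.5300
  k=1: S(1,0) = 12.0932; S(1,1) = 6.0167
  k=2: S(2,0) = 17.1448; S(2,1) = 8.5300; S(2,2) = 4.2439
  k=3: S(3,0) = 24.3066; S(3,1) = 12.0932; S(3,2) = 6.0167; S(3,3) = 2.9935
  k=4: S(4,0) = 34.4600; S(4,1) = 17.1448; S(4,2) = 8.5300; S(4,3) = 4.2439; S(4,4) = 2.1115
Terminal payoffs V(N, i) = max(K - S_T, 0):
  V(4,0) = 0.000000; V(4,1) = 0.000000; V(4,2) = 0.000000; V(4,3) = 3.266091; V(4,4) = 5.398539
Backward induction: V(k, i) = exp(-r*dt) * [p * V(k+1, i) + (1-p) * V(k+1, i+1)]; then take max(V_cont, immediate exercise) for American.
  V(3,0) = exp(-r*dt) * [p*0.000000 + (1-p)*0.000000] = 0.000000; exercise = 0.000000; V(3,0) = max -> 0.000000
  V(3,1) = exp(-r*dt) * [p*0.000000 + (1-p)*0.000000] = 0.000000; exercise = 0.000000; V(3,1) = max -> 0.000000
  V(3,2) = exp(-r*dt) * [p*0.000000 + (1-p)*3.266091] = 1.835253; exercise = 1.493311; V(3,2) = max -> 1.835253
  V(3,3) = exp(-r*dt) * [p*3.266091 + (1-p)*5.398539] = 4.424169; exercise = 4.516532; V(3,3) = max -> 4.516532
  V(2,0) = exp(-r*dt) * [p*0.000000 + (1-p)*0.000000] = 0.000000; exercise = 0.000000; V(2,0) = max -> 0.000000
  V(2,1) = exp(-r*dt) * [p*0.000000 + (1-p)*1.835253] = 1.031250; exercise = 0.000000; V(2,1) = max -> 1.031250
  V(2,2) = exp(-r*dt) * [p*1.835253 + (1-p)*4.516532] = 3.319323; exercise = 3.266091; V(2,2) = max -> 3.319323
  V(1,0) = exp(-r*dt) * [p*0.000000 + (1-p)*1.031250] = 0.579471; exercise = 0.000000; V(1,0) = max -> 0.579471
  V(1,1) = exp(-r*dt) * [p*1.031250 + (1-p)*3.319323] = 2.304261; exercise = 1.493311; V(1,1) = max -> 2.304261
  V(0,0) = exp(-r*dt) * [p*0.579471 + (1-p)*2.304261] = 1.541523; exercise = 0.000000; V(0,0) = max -> 1.541523

Answer: Price = V(0,0) = 1.5415
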